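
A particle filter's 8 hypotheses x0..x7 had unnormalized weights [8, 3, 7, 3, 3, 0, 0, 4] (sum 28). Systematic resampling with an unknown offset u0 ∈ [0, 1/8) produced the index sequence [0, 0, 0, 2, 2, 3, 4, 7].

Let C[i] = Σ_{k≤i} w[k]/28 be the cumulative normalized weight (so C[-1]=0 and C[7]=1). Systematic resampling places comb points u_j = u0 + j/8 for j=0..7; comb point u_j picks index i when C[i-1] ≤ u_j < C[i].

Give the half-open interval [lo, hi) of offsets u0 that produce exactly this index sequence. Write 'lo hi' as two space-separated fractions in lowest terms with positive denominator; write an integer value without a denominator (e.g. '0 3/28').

1/56 1/28

C = [2/7, 11/28, 9/14, 3/4, 6/7, 6/7, 6/7, 1]
j=0 picked index 0: u0 ∈ [0, 2/7)
j=1 picked index 0: u0 ∈ [-1/8, 9/56)
j=2 picked index 0: u0 ∈ [-1/4, 1/28)
j=3 picked index 2: u0 ∈ [1/56, 15/56)
j=4 picked index 2: u0 ∈ [-3/28, 1/7)
j=5 picked index 3: u0 ∈ [1/56, 1/8)
j=6 picked index 4: u0 ∈ [0, 3/28)
j=7 picked index 7: u0 ∈ [-1/56, 1/8)
intersection: [1/56, 1/28)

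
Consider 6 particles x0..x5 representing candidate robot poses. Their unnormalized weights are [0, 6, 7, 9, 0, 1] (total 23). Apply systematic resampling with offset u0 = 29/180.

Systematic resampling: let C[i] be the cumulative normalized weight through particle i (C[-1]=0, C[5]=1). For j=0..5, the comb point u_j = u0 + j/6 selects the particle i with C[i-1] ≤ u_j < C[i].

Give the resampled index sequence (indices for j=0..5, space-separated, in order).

1 2 2 3 3 5

C = [0, 6/23, 13/23, 22/23, 22/23, 1]
j=0: u_0=29/180 ∈ [0, 6/23) → index 1
j=1: u_1=59/180 ∈ [6/23, 13/23) → index 2
j=2: u_2=89/180 ∈ [6/23, 13/23) → index 2
j=3: u_3=119/180 ∈ [13/23, 22/23) → index 3
j=4: u_4=149/180 ∈ [13/23, 22/23) → index 3
j=5: u_5=179/180 ∈ [22/23, 1) → index 5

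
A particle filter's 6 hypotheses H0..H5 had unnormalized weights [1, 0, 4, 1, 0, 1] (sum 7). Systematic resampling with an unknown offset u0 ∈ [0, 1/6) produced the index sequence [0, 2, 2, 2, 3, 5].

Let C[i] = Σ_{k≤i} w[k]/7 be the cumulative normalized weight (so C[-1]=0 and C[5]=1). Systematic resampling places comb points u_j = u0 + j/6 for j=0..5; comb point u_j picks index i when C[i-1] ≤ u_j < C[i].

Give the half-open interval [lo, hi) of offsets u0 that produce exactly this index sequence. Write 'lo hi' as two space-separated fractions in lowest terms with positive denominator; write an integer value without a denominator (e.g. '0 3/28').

C = [1/7, 1/7, 5/7, 6/7, 6/7, 1]
j=0 picked index 0: u0 ∈ [0, 1/7)
j=1 picked index 2: u0 ∈ [-1/42, 23/42)
j=2 picked index 2: u0 ∈ [-4/21, 8/21)
j=3 picked index 2: u0 ∈ [-5/14, 3/14)
j=4 picked index 3: u0 ∈ [1/21, 4/21)
j=5 picked index 5: u0 ∈ [1/42, 1/6)
intersection: [1/21, 1/7)

1/21 1/7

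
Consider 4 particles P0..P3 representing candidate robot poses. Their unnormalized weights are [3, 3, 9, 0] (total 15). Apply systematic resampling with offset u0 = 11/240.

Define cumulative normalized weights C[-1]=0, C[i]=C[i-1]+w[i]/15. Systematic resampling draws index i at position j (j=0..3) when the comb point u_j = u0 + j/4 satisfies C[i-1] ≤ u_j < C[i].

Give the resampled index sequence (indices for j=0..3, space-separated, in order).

C = [1/5, 2/5, 1, 1]
j=0: u_0=11/240 ∈ [0, 1/5) → index 0
j=1: u_1=71/240 ∈ [1/5, 2/5) → index 1
j=2: u_2=131/240 ∈ [2/5, 1) → index 2
j=3: u_3=191/240 ∈ [2/5, 1) → index 2

0 1 2 2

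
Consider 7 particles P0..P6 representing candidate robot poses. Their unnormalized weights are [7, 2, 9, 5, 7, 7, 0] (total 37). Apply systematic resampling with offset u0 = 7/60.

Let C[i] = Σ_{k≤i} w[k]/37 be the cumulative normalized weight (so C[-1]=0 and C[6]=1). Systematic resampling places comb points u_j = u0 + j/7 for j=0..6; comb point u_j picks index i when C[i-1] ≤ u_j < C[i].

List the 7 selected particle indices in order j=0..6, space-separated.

C = [7/37, 9/37, 18/37, 23/37, 30/37, 1, 1]
j=0: u_0=7/60 ∈ [0, 7/37) → index 0
j=1: u_1=109/420 ∈ [9/37, 18/37) → index 2
j=2: u_2=169/420 ∈ [9/37, 18/37) → index 2
j=3: u_3=229/420 ∈ [18/37, 23/37) → index 3
j=4: u_4=289/420 ∈ [23/37, 30/37) → index 4
j=5: u_5=349/420 ∈ [30/37, 1) → index 5
j=6: u_6=409/420 ∈ [30/37, 1) → index 5

0 2 2 3 4 5 5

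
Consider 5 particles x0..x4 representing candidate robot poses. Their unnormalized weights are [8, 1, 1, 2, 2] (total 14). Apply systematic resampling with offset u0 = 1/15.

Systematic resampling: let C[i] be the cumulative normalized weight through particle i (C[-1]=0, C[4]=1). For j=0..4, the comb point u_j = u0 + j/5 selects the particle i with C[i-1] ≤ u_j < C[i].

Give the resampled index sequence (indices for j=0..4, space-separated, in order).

C = [4/7, 9/14, 5/7, 6/7, 1]
j=0: u_0=1/15 ∈ [0, 4/7) → index 0
j=1: u_1=4/15 ∈ [0, 4/7) → index 0
j=2: u_2=7/15 ∈ [0, 4/7) → index 0
j=3: u_3=2/3 ∈ [9/14, 5/7) → index 2
j=4: u_4=13/15 ∈ [6/7, 1) → index 4

0 0 0 2 4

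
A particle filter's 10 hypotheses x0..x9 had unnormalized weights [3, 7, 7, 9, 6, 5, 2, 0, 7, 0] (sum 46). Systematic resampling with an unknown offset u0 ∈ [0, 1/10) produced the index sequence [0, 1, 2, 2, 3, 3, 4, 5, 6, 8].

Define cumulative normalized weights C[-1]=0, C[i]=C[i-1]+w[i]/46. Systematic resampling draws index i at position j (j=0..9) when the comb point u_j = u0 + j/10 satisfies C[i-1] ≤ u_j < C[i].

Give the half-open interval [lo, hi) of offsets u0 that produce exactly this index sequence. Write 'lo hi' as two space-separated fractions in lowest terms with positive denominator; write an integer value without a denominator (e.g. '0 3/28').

C = [3/46, 5/23, 17/46, 13/23, 16/23, 37/46, 39/46, 39/46, 1, 1]
j=0 picked index 0: u0 ∈ [0, 3/46)
j=1 picked index 1: u0 ∈ [-4/115, 27/230)
j=2 picked index 2: u0 ∈ [2/115, 39/230)
j=3 picked index 2: u0 ∈ [-19/230, 8/115)
j=4 picked index 3: u0 ∈ [-7/230, 19/115)
j=5 picked index 3: u0 ∈ [-3/23, 3/46)
j=6 picked index 4: u0 ∈ [-4/115, 11/115)
j=7 picked index 5: u0 ∈ [-1/230, 12/115)
j=8 picked index 6: u0 ∈ [1/230, 11/230)
j=9 picked index 8: u0 ∈ [-6/115, 1/10)
intersection: [2/115, 11/230)

2/115 11/230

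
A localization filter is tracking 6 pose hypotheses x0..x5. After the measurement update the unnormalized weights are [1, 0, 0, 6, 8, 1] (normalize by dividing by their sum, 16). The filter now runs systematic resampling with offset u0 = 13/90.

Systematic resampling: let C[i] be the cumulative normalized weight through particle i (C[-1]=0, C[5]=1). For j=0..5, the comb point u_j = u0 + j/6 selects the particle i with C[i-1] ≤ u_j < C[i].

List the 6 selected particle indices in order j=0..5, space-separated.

3 3 4 4 4 5

C = [1/16, 1/16, 1/16, 7/16, 15/16, 1]
j=0: u_0=13/90 ∈ [1/16, 7/16) → index 3
j=1: u_1=14/45 ∈ [1/16, 7/16) → index 3
j=2: u_2=43/90 ∈ [7/16, 15/16) → index 4
j=3: u_3=29/45 ∈ [7/16, 15/16) → index 4
j=4: u_4=73/90 ∈ [7/16, 15/16) → index 4
j=5: u_5=44/45 ∈ [15/16, 1) → index 5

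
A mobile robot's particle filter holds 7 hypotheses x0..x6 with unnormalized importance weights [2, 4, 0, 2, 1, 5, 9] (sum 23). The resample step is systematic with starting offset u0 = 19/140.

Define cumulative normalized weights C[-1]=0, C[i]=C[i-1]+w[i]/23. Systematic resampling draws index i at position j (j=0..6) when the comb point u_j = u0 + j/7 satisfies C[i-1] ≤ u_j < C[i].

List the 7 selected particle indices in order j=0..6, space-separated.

1 3 5 5 6 6 6

C = [2/23, 6/23, 6/23, 8/23, 9/23, 14/23, 1]
j=0: u_0=19/140 ∈ [2/23, 6/23) → index 1
j=1: u_1=39/140 ∈ [6/23, 8/23) → index 3
j=2: u_2=59/140 ∈ [9/23, 14/23) → index 5
j=3: u_3=79/140 ∈ [9/23, 14/23) → index 5
j=4: u_4=99/140 ∈ [14/23, 1) → index 6
j=5: u_5=17/20 ∈ [14/23, 1) → index 6
j=6: u_6=139/140 ∈ [14/23, 1) → index 6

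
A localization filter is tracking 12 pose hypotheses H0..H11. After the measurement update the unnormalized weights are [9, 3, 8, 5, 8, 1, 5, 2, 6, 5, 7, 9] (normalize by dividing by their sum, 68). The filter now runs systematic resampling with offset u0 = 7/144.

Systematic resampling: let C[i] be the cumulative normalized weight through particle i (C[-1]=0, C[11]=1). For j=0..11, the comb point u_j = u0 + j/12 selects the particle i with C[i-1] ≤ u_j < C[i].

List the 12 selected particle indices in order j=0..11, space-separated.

C = [9/68, 3/17, 5/17, 25/68, 33/68, 1/2, 39/68, 41/68, 47/68, 13/17, 59/68, 1]
j=0: u_0=7/144 ∈ [0, 9/68) → index 0
j=1: u_1=19/144 ∈ [0, 9/68) → index 0
j=2: u_2=31/144 ∈ [3/17, 5/17) → index 2
j=3: u_3=43/144 ∈ [5/17, 25/68) → index 3
j=4: u_4=55/144 ∈ [25/68, 33/68) → index 4
j=5: u_5=67/144 ∈ [25/68, 33/68) → index 4
j=6: u_6=79/144 ∈ [1/2, 39/68) → index 6
j=7: u_7=91/144 ∈ [41/68, 47/68) → index 8
j=8: u_8=103/144 ∈ [47/68, 13/17) → index 9
j=9: u_9=115/144 ∈ [13/17, 59/68) → index 10
j=10: u_10=127/144 ∈ [59/68, 1) → index 11
j=11: u_11=139/144 ∈ [59/68, 1) → index 11

0 0 2 3 4 4 6 8 9 10 11 11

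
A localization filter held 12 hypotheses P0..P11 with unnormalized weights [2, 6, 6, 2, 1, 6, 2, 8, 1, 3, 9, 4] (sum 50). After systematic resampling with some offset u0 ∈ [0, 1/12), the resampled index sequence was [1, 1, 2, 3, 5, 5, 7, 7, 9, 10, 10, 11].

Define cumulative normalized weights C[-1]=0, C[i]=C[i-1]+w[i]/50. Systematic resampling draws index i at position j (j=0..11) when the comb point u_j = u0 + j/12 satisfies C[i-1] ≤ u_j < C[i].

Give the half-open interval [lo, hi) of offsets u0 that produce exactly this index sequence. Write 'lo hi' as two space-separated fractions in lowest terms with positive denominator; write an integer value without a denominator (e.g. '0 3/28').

1/25 13/300

C = [1/25, 4/25, 7/25, 8/25, 17/50, 23/50, 1/2, 33/50, 17/25, 37/50, 23/25, 1]
j=0 picked index 1: u0 ∈ [1/25, 4/25)
j=1 picked index 1: u0 ∈ [-13/300, 23/300)
j=2 picked index 2: u0 ∈ [-1/150, 17/150)
j=3 picked index 3: u0 ∈ [3/100, 7/100)
j=4 picked index 5: u0 ∈ [1/150, 19/150)
j=5 picked index 5: u0 ∈ [-23/300, 13/300)
j=6 picked index 7: u0 ∈ [0, 4/25)
j=7 picked index 7: u0 ∈ [-1/12, 23/300)
j=8 picked index 9: u0 ∈ [1/75, 11/150)
j=9 picked index 10: u0 ∈ [-1/100, 17/100)
j=10 picked index 10: u0 ∈ [-7/75, 13/150)
j=11 picked index 11: u0 ∈ [1/300, 1/12)
intersection: [1/25, 13/300)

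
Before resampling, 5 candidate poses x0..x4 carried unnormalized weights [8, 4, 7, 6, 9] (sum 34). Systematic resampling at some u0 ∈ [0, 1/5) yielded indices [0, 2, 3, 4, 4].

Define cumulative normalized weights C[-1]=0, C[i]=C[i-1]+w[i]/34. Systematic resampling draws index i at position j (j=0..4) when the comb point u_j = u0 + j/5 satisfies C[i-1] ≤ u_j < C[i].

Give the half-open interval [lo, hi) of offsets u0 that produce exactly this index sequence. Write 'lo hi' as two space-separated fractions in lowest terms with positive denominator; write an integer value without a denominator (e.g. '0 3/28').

27/170 1/5

C = [4/17, 6/17, 19/34, 25/34, 1]
j=0 picked index 0: u0 ∈ [0, 4/17)
j=1 picked index 2: u0 ∈ [13/85, 61/170)
j=2 picked index 3: u0 ∈ [27/170, 57/170)
j=3 picked index 4: u0 ∈ [23/170, 2/5)
j=4 picked index 4: u0 ∈ [-11/170, 1/5)
intersection: [27/170, 1/5)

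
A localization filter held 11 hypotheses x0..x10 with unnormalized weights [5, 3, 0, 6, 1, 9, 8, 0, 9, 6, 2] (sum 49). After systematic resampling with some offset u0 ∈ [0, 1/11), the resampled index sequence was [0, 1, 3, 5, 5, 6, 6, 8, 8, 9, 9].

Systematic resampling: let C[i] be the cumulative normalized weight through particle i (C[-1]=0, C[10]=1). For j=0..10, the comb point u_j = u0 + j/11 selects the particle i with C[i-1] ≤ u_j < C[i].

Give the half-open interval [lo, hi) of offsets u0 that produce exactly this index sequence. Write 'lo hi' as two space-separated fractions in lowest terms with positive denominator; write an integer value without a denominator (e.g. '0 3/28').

C = [5/49, 8/49, 8/49, 2/7, 15/49, 24/49, 32/49, 32/49, 41/49, 47/49, 1]
j=0 picked index 0: u0 ∈ [0, 5/49)
j=1 picked index 1: u0 ∈ [6/539, 39/539)
j=2 picked index 3: u0 ∈ [-10/539, 8/77)
j=3 picked index 5: u0 ∈ [18/539, 117/539)
j=4 picked index 5: u0 ∈ [-31/539, 68/539)
j=5 picked index 6: u0 ∈ [19/539, 107/539)
j=6 picked index 6: u0 ∈ [-30/539, 58/539)
j=7 picked index 8: u0 ∈ [9/539, 108/539)
j=8 picked index 8: u0 ∈ [-40/539, 59/539)
j=9 picked index 9: u0 ∈ [10/539, 76/539)
j=10 picked index 9: u0 ∈ [-39/539, 27/539)
intersection: [19/539, 27/539)

19/539 27/539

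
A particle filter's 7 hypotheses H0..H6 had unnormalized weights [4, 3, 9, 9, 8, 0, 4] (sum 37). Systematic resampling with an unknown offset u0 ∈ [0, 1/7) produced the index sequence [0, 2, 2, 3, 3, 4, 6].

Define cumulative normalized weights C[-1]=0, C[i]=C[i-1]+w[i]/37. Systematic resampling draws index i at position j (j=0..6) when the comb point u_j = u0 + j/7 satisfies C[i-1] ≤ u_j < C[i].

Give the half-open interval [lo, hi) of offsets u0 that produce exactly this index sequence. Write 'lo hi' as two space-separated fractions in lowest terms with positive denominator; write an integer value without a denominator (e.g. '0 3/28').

C = [4/37, 7/37, 16/37, 25/37, 33/37, 33/37, 1]
j=0 picked index 0: u0 ∈ [0, 4/37)
j=1 picked index 2: u0 ∈ [12/259, 75/259)
j=2 picked index 2: u0 ∈ [-25/259, 38/259)
j=3 picked index 3: u0 ∈ [1/259, 64/259)
j=4 picked index 3: u0 ∈ [-36/259, 27/259)
j=5 picked index 4: u0 ∈ [-10/259, 46/259)
j=6 picked index 6: u0 ∈ [9/259, 1/7)
intersection: [12/259, 27/259)

12/259 27/259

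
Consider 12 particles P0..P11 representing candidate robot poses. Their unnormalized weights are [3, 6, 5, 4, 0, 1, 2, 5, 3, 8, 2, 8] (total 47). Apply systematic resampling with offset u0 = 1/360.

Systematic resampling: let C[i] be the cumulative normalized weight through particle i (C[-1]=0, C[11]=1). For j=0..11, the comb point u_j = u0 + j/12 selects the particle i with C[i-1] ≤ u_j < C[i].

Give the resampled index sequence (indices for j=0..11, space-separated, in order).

C = [3/47, 9/47, 14/47, 18/47, 18/47, 19/47, 21/47, 26/47, 29/47, 37/47, 39/47, 1]
j=0: u_0=1/360 ∈ [0, 3/47) → index 0
j=1: u_1=31/360 ∈ [3/47, 9/47) → index 1
j=2: u_2=61/360 ∈ [3/47, 9/47) → index 1
j=3: u_3=91/360 ∈ [9/47, 14/47) → index 2
j=4: u_4=121/360 ∈ [14/47, 18/47) → index 3
j=5: u_5=151/360 ∈ [19/47, 21/47) → index 6
j=6: u_6=181/360 ∈ [21/47, 26/47) → index 7
j=7: u_7=211/360 ∈ [26/47, 29/47) → index 8
j=8: u_8=241/360 ∈ [29/47, 37/47) → index 9
j=9: u_9=271/360 ∈ [29/47, 37/47) → index 9
j=10: u_10=301/360 ∈ [39/47, 1) → index 11
j=11: u_11=331/360 ∈ [39/47, 1) → index 11

0 1 1 2 3 6 7 8 9 9 11 11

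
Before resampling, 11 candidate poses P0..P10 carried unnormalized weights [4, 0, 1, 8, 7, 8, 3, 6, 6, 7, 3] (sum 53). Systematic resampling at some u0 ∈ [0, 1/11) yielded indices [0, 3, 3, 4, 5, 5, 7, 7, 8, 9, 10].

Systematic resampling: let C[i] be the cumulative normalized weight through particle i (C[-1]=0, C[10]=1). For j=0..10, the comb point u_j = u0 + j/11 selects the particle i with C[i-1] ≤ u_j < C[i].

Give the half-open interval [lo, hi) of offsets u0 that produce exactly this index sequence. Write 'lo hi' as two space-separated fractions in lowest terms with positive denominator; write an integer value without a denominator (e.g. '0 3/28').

23/583 36/583

C = [4/53, 4/53, 5/53, 13/53, 20/53, 28/53, 31/53, 37/53, 43/53, 50/53, 1]
j=0 picked index 0: u0 ∈ [0, 4/53)
j=1 picked index 3: u0 ∈ [2/583, 90/583)
j=2 picked index 3: u0 ∈ [-51/583, 37/583)
j=3 picked index 4: u0 ∈ [-16/583, 61/583)
j=4 picked index 5: u0 ∈ [8/583, 96/583)
j=5 picked index 5: u0 ∈ [-45/583, 43/583)
j=6 picked index 7: u0 ∈ [23/583, 89/583)
j=7 picked index 7: u0 ∈ [-30/583, 36/583)
j=8 picked index 8: u0 ∈ [-17/583, 49/583)
j=9 picked index 9: u0 ∈ [-4/583, 73/583)
j=10 picked index 10: u0 ∈ [20/583, 1/11)
intersection: [23/583, 36/583)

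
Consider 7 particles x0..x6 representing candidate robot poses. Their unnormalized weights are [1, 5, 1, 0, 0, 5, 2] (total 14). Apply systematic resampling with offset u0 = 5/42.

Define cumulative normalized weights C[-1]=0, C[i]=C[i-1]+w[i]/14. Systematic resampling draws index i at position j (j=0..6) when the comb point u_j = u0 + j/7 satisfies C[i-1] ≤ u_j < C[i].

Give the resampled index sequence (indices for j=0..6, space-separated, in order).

C = [1/14, 3/7, 1/2, 1/2, 1/2, 6/7, 1]
j=0: u_0=5/42 ∈ [1/14, 3/7) → index 1
j=1: u_1=11/42 ∈ [1/14, 3/7) → index 1
j=2: u_2=17/42 ∈ [1/14, 3/7) → index 1
j=3: u_3=23/42 ∈ [1/2, 6/7) → index 5
j=4: u_4=29/42 ∈ [1/2, 6/7) → index 5
j=5: u_5=5/6 ∈ [1/2, 6/7) → index 5
j=6: u_6=41/42 ∈ [6/7, 1) → index 6

1 1 1 5 5 5 6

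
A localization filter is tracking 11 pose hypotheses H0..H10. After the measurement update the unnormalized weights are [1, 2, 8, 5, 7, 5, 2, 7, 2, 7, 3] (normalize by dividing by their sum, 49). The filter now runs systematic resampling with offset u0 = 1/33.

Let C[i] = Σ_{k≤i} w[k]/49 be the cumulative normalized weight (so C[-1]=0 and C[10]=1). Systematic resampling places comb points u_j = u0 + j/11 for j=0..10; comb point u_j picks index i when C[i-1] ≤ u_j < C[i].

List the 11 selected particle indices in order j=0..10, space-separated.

C = [1/49, 3/49, 11/49, 16/49, 23/49, 4/7, 30/49, 37/49, 39/49, 46/49, 1]
j=0: u_0=1/33 ∈ [1/49, 3/49) → index 1
j=1: u_1=4/33 ∈ [3/49, 11/49) → index 2
j=2: u_2=7/33 ∈ [3/49, 11/49) → index 2
j=3: u_3=10/33 ∈ [11/49, 16/49) → index 3
j=4: u_4=13/33 ∈ [16/49, 23/49) → index 4
j=5: u_5=16/33 ∈ [23/49, 4/7) → index 5
j=6: u_6=19/33 ∈ [4/7, 30/49) → index 6
j=7: u_7=2/3 ∈ [30/49, 37/49) → index 7
j=8: u_8=25/33 ∈ [37/49, 39/49) → index 8
j=9: u_9=28/33 ∈ [39/49, 46/49) → index 9
j=10: u_10=31/33 ∈ [46/49, 1) → index 10

1 2 2 3 4 5 6 7 8 9 10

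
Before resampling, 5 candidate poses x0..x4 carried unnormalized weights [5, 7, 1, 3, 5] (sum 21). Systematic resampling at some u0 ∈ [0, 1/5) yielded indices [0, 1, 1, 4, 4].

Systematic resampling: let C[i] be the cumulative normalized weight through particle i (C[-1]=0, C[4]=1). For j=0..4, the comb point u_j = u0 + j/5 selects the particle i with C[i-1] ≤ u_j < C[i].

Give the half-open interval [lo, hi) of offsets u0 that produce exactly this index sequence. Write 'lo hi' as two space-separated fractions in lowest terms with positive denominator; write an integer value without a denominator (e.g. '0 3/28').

17/105 6/35

C = [5/21, 4/7, 13/21, 16/21, 1]
j=0 picked index 0: u0 ∈ [0, 5/21)
j=1 picked index 1: u0 ∈ [4/105, 13/35)
j=2 picked index 1: u0 ∈ [-17/105, 6/35)
j=3 picked index 4: u0 ∈ [17/105, 2/5)
j=4 picked index 4: u0 ∈ [-4/105, 1/5)
intersection: [17/105, 6/35)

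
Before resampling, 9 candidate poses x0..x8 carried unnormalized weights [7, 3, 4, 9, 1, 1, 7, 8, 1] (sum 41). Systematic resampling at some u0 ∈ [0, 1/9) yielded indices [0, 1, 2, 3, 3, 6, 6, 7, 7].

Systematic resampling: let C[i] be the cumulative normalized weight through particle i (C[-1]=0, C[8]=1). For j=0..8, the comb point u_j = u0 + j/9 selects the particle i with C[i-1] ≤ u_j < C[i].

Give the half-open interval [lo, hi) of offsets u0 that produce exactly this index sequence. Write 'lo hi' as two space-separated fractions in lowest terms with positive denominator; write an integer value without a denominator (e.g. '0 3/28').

22/369 32/369

C = [7/41, 10/41, 14/41, 23/41, 24/41, 25/41, 32/41, 40/41, 1]
j=0 picked index 0: u0 ∈ [0, 7/41)
j=1 picked index 1: u0 ∈ [22/369, 49/369)
j=2 picked index 2: u0 ∈ [8/369, 44/369)
j=3 picked index 3: u0 ∈ [1/123, 28/123)
j=4 picked index 3: u0 ∈ [-38/369, 43/369)
j=5 picked index 6: u0 ∈ [20/369, 83/369)
j=6 picked index 6: u0 ∈ [-7/123, 14/123)
j=7 picked index 7: u0 ∈ [1/369, 73/369)
j=8 picked index 7: u0 ∈ [-40/369, 32/369)
intersection: [22/369, 32/369)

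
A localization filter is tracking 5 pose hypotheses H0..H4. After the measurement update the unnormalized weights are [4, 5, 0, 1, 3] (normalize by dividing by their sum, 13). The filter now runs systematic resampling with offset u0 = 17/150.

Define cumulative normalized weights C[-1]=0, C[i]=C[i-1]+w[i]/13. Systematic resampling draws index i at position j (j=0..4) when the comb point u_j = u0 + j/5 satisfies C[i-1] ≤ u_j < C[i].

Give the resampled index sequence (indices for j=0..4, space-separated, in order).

0 1 1 3 4

C = [4/13, 9/13, 9/13, 10/13, 1]
j=0: u_0=17/150 ∈ [0, 4/13) → index 0
j=1: u_1=47/150 ∈ [4/13, 9/13) → index 1
j=2: u_2=77/150 ∈ [4/13, 9/13) → index 1
j=3: u_3=107/150 ∈ [9/13, 10/13) → index 3
j=4: u_4=137/150 ∈ [10/13, 1) → index 4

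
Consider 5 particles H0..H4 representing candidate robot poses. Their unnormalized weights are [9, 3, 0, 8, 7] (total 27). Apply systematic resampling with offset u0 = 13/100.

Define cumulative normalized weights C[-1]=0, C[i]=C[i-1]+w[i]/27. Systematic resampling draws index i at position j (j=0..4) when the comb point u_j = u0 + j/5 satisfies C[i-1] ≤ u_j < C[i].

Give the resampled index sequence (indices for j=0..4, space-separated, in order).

C = [1/3, 4/9, 4/9, 20/27, 1]
j=0: u_0=13/100 ∈ [0, 1/3) → index 0
j=1: u_1=33/100 ∈ [0, 1/3) → index 0
j=2: u_2=53/100 ∈ [4/9, 20/27) → index 3
j=3: u_3=73/100 ∈ [4/9, 20/27) → index 3
j=4: u_4=93/100 ∈ [20/27, 1) → index 4

0 0 3 3 4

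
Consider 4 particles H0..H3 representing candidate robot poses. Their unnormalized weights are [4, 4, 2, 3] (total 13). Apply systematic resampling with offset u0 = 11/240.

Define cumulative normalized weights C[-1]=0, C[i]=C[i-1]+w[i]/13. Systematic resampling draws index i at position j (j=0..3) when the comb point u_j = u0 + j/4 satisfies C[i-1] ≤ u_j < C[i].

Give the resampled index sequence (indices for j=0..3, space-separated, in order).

0 0 1 3

C = [4/13, 8/13, 10/13, 1]
j=0: u_0=11/240 ∈ [0, 4/13) → index 0
j=1: u_1=71/240 ∈ [0, 4/13) → index 0
j=2: u_2=131/240 ∈ [4/13, 8/13) → index 1
j=3: u_3=191/240 ∈ [10/13, 1) → index 3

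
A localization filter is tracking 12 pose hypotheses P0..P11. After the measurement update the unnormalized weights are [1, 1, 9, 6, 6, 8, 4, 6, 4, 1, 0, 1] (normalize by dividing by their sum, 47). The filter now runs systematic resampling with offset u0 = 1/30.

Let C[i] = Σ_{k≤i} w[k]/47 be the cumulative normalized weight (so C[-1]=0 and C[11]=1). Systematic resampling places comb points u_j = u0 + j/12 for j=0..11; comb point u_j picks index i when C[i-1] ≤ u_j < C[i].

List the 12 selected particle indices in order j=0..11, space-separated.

1 2 2 3 4 4 5 5 6 7 7 8

C = [1/47, 2/47, 11/47, 17/47, 23/47, 31/47, 35/47, 41/47, 45/47, 46/47, 46/47, 1]
j=0: u_0=1/30 ∈ [1/47, 2/47) → index 1
j=1: u_1=7/60 ∈ [2/47, 11/47) → index 2
j=2: u_2=1/5 ∈ [2/47, 11/47) → index 2
j=3: u_3=17/60 ∈ [11/47, 17/47) → index 3
j=4: u_4=11/30 ∈ [17/47, 23/47) → index 4
j=5: u_5=9/20 ∈ [17/47, 23/47) → index 4
j=6: u_6=8/15 ∈ [23/47, 31/47) → index 5
j=7: u_7=37/60 ∈ [23/47, 31/47) → index 5
j=8: u_8=7/10 ∈ [31/47, 35/47) → index 6
j=9: u_9=47/60 ∈ [35/47, 41/47) → index 7
j=10: u_10=13/15 ∈ [35/47, 41/47) → index 7
j=11: u_11=19/20 ∈ [41/47, 45/47) → index 8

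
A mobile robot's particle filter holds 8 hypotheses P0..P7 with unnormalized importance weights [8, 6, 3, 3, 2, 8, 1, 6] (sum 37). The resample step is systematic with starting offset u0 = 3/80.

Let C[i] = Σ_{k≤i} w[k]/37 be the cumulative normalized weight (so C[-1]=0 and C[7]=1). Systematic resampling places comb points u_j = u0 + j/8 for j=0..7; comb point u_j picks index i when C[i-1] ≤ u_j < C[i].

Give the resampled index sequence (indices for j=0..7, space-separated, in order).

0 0 1 2 3 5 5 7

C = [8/37, 14/37, 17/37, 20/37, 22/37, 30/37, 31/37, 1]
j=0: u_0=3/80 ∈ [0, 8/37) → index 0
j=1: u_1=13/80 ∈ [0, 8/37) → index 0
j=2: u_2=23/80 ∈ [8/37, 14/37) → index 1
j=3: u_3=33/80 ∈ [14/37, 17/37) → index 2
j=4: u_4=43/80 ∈ [17/37, 20/37) → index 3
j=5: u_5=53/80 ∈ [22/37, 30/37) → index 5
j=6: u_6=63/80 ∈ [22/37, 30/37) → index 5
j=7: u_7=73/80 ∈ [31/37, 1) → index 7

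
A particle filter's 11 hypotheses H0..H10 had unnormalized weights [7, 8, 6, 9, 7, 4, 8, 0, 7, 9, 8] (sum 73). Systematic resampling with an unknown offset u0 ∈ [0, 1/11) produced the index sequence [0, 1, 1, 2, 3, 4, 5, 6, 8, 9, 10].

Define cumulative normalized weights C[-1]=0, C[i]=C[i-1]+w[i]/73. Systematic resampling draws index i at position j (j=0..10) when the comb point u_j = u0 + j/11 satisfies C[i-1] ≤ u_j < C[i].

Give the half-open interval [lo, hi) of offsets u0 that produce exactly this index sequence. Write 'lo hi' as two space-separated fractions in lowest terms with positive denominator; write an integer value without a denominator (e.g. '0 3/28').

C = [7/73, 15/73, 21/73, 30/73, 37/73, 41/73, 49/73, 49/73, 56/73, 65/73, 1]
j=0 picked index 0: u0 ∈ [0, 7/73)
j=1 picked index 1: u0 ∈ [4/803, 92/803)
j=2 picked index 1: u0 ∈ [-69/803, 19/803)
j=3 picked index 2: u0 ∈ [-54/803, 12/803)
j=4 picked index 3: u0 ∈ [-61/803, 38/803)
j=5 picked index 4: u0 ∈ [-35/803, 42/803)
j=6 picked index 5: u0 ∈ [-31/803, 13/803)
j=7 picked index 6: u0 ∈ [-60/803, 28/803)
j=8 picked index 8: u0 ∈ [-45/803, 32/803)
j=9 picked index 9: u0 ∈ [-41/803, 58/803)
j=10 picked index 10: u0 ∈ [-15/803, 1/11)
intersection: [4/803, 12/803)

4/803 12/803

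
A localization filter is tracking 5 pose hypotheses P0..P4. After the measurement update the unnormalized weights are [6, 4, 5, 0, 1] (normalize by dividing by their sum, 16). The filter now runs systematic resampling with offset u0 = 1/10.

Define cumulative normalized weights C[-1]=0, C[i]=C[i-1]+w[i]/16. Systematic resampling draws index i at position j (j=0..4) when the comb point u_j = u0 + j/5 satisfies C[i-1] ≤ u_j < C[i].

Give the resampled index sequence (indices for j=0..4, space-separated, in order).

C = [3/8, 5/8, 15/16, 15/16, 1]
j=0: u_0=1/10 ∈ [0, 3/8) → index 0
j=1: u_1=3/10 ∈ [0, 3/8) → index 0
j=2: u_2=1/2 ∈ [3/8, 5/8) → index 1
j=3: u_3=7/10 ∈ [5/8, 15/16) → index 2
j=4: u_4=9/10 ∈ [5/8, 15/16) → index 2

0 0 1 2 2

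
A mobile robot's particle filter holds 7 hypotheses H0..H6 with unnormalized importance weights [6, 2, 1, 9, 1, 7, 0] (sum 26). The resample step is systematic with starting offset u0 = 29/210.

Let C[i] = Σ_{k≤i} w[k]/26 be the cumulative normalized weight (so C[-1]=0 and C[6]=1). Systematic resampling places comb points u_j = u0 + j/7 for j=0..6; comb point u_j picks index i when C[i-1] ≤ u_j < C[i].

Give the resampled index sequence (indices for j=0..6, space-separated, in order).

0 1 3 3 4 5 5

C = [3/13, 4/13, 9/26, 9/13, 19/26, 1, 1]
j=0: u_0=29/210 ∈ [0, 3/13) → index 0
j=1: u_1=59/210 ∈ [3/13, 4/13) → index 1
j=2: u_2=89/210 ∈ [9/26, 9/13) → index 3
j=3: u_3=17/30 ∈ [9/26, 9/13) → index 3
j=4: u_4=149/210 ∈ [9/13, 19/26) → index 4
j=5: u_5=179/210 ∈ [19/26, 1) → index 5
j=6: u_6=209/210 ∈ [19/26, 1) → index 5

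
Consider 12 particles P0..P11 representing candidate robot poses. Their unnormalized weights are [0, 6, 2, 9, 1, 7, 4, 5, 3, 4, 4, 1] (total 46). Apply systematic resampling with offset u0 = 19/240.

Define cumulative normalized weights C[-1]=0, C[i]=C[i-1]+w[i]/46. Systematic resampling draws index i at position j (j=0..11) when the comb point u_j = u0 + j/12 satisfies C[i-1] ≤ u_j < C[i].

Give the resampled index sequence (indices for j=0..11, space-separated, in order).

C = [0, 3/23, 4/23, 17/46, 9/23, 25/46, 29/46, 17/23, 37/46, 41/46, 45/46, 1]
j=0: u_0=19/240 ∈ [0, 3/23) → index 1
j=1: u_1=13/80 ∈ [3/23, 4/23) → index 2
j=2: u_2=59/240 ∈ [4/23, 17/46) → index 3
j=3: u_3=79/240 ∈ [4/23, 17/46) → index 3
j=4: u_4=33/80 ∈ [9/23, 25/46) → index 5
j=5: u_5=119/240 ∈ [9/23, 25/46) → index 5
j=6: u_6=139/240 ∈ [25/46, 29/46) → index 6
j=7: u_7=53/80 ∈ [29/46, 17/23) → index 7
j=8: u_8=179/240 ∈ [17/23, 37/46) → index 8
j=9: u_9=199/240 ∈ [37/46, 41/46) → index 9
j=10: u_10=73/80 ∈ [41/46, 45/46) → index 10
j=11: u_11=239/240 ∈ [45/46, 1) → index 11

1 2 3 3 5 5 6 7 8 9 10 11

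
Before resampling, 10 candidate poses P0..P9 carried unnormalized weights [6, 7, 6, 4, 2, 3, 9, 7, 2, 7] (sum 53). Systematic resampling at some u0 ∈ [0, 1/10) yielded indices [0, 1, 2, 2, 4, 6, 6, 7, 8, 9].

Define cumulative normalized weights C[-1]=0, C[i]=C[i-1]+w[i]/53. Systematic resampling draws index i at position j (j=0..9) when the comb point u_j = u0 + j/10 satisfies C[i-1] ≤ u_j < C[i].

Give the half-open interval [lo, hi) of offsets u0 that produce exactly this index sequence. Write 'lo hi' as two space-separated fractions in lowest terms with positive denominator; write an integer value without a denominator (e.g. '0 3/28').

C = [6/53, 13/53, 19/53, 23/53, 25/53, 28/53, 37/53, 44/53, 46/53, 1]
j=0 picked index 0: u0 ∈ [0, 6/53)
j=1 picked index 1: u0 ∈ [7/530, 77/530)
j=2 picked index 2: u0 ∈ [12/265, 42/265)
j=3 picked index 2: u0 ∈ [-29/530, 31/530)
j=4 picked index 4: u0 ∈ [9/265, 19/265)
j=5 picked index 6: u0 ∈ [3/106, 21/106)
j=6 picked index 6: u0 ∈ [-19/265, 26/265)
j=7 picked index 7: u0 ∈ [-1/530, 69/530)
j=8 picked index 8: u0 ∈ [8/265, 18/265)
j=9 picked index 9: u0 ∈ [-17/530, 1/10)
intersection: [12/265, 31/530)

12/265 31/530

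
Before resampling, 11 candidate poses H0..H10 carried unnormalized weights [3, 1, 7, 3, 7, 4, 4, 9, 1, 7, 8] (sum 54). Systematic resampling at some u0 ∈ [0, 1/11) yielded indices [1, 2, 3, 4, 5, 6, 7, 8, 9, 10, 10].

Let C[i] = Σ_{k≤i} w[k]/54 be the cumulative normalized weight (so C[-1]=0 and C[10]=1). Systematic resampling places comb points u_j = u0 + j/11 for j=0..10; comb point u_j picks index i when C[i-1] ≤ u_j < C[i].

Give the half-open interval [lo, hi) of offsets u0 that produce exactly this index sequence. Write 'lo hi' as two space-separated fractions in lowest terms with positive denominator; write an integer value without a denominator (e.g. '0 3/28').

20/297 2/27

C = [1/18, 2/27, 11/54, 7/27, 7/18, 25/54, 29/54, 19/27, 13/18, 23/27, 1]
j=0 picked index 1: u0 ∈ [1/18, 2/27)
j=1 picked index 2: u0 ∈ [-5/297, 67/594)
j=2 picked index 3: u0 ∈ [13/594, 23/297)
j=3 picked index 4: u0 ∈ [-4/297, 23/198)
j=4 picked index 5: u0 ∈ [5/198, 59/594)
j=5 picked index 6: u0 ∈ [5/594, 49/594)
j=6 picked index 7: u0 ∈ [-5/594, 47/297)
j=7 picked index 8: u0 ∈ [20/297, 17/198)
j=8 picked index 9: u0 ∈ [-1/198, 37/297)
j=9 picked index 10: u0 ∈ [10/297, 2/11)
j=10 picked index 10: u0 ∈ [-17/297, 1/11)
intersection: [20/297, 2/27)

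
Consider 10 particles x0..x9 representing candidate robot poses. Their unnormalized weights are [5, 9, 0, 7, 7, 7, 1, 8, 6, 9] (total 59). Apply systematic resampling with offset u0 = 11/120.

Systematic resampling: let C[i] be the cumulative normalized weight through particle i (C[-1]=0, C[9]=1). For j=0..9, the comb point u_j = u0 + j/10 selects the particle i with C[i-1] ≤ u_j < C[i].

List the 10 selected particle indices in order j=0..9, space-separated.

1 1 3 4 5 5 7 8 9 9

C = [5/59, 14/59, 14/59, 21/59, 28/59, 35/59, 36/59, 44/59, 50/59, 1]
j=0: u_0=11/120 ∈ [5/59, 14/59) → index 1
j=1: u_1=23/120 ∈ [5/59, 14/59) → index 1
j=2: u_2=7/24 ∈ [14/59, 21/59) → index 3
j=3: u_3=47/120 ∈ [21/59, 28/59) → index 4
j=4: u_4=59/120 ∈ [28/59, 35/59) → index 5
j=5: u_5=71/120 ∈ [28/59, 35/59) → index 5
j=6: u_6=83/120 ∈ [36/59, 44/59) → index 7
j=7: u_7=19/24 ∈ [44/59, 50/59) → index 8
j=8: u_8=107/120 ∈ [50/59, 1) → index 9
j=9: u_9=119/120 ∈ [50/59, 1) → index 9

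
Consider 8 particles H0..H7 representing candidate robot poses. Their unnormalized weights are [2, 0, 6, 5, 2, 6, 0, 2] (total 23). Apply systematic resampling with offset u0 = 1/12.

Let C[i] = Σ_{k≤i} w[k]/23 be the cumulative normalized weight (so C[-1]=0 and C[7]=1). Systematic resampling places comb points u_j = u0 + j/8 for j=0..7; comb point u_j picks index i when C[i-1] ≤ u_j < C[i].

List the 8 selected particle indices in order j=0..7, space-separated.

0 2 2 3 4 5 5 7

C = [2/23, 2/23, 8/23, 13/23, 15/23, 21/23, 21/23, 1]
j=0: u_0=1/12 ∈ [0, 2/23) → index 0
j=1: u_1=5/24 ∈ [2/23, 8/23) → index 2
j=2: u_2=1/3 ∈ [2/23, 8/23) → index 2
j=3: u_3=11/24 ∈ [8/23, 13/23) → index 3
j=4: u_4=7/12 ∈ [13/23, 15/23) → index 4
j=5: u_5=17/24 ∈ [15/23, 21/23) → index 5
j=6: u_6=5/6 ∈ [15/23, 21/23) → index 5
j=7: u_7=23/24 ∈ [21/23, 1) → index 7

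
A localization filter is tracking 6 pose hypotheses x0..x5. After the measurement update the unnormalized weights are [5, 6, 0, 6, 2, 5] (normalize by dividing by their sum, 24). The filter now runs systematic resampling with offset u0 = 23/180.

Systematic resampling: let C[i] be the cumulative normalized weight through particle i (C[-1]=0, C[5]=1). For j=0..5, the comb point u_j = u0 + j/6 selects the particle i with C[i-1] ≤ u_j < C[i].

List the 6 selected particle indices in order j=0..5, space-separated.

0 1 3 3 5 5

C = [5/24, 11/24, 11/24, 17/24, 19/24, 1]
j=0: u_0=23/180 ∈ [0, 5/24) → index 0
j=1: u_1=53/180 ∈ [5/24, 11/24) → index 1
j=2: u_2=83/180 ∈ [11/24, 17/24) → index 3
j=3: u_3=113/180 ∈ [11/24, 17/24) → index 3
j=4: u_4=143/180 ∈ [19/24, 1) → index 5
j=5: u_5=173/180 ∈ [19/24, 1) → index 5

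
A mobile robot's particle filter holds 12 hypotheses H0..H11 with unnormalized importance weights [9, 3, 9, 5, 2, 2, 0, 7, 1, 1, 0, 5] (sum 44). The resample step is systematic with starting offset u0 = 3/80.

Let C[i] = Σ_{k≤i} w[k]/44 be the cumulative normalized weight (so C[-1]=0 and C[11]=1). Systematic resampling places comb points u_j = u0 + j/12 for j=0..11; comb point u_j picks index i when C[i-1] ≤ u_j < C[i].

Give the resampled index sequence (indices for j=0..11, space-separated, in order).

C = [9/44, 3/11, 21/44, 13/22, 7/11, 15/22, 15/22, 37/44, 19/22, 39/44, 39/44, 1]
j=0: u_0=3/80 ∈ [0, 9/44) → index 0
j=1: u_1=29/240 ∈ [0, 9/44) → index 0
j=2: u_2=49/240 ∈ [0, 9/44) → index 0
j=3: u_3=23/80 ∈ [3/11, 21/44) → index 2
j=4: u_4=89/240 ∈ [3/11, 21/44) → index 2
j=5: u_5=109/240 ∈ [3/11, 21/44) → index 2
j=6: u_6=43/80 ∈ [21/44, 13/22) → index 3
j=7: u_7=149/240 ∈ [13/22, 7/11) → index 4
j=8: u_8=169/240 ∈ [15/22, 37/44) → index 7
j=9: u_9=63/80 ∈ [15/22, 37/44) → index 7
j=10: u_10=209/240 ∈ [19/22, 39/44) → index 9
j=11: u_11=229/240 ∈ [39/44, 1) → index 11

0 0 0 2 2 2 3 4 7 7 9 11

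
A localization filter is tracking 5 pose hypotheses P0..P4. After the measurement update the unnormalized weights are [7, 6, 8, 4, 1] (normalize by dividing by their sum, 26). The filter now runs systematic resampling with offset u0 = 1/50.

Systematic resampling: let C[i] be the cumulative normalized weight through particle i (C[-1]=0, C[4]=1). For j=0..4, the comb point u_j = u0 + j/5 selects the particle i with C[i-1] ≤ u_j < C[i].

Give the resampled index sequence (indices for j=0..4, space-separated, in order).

C = [7/26, 1/2, 21/26, 25/26, 1]
j=0: u_0=1/50 ∈ [0, 7/26) → index 0
j=1: u_1=11/50 ∈ [0, 7/26) → index 0
j=2: u_2=21/50 ∈ [7/26, 1/2) → index 1
j=3: u_3=31/50 ∈ [1/2, 21/26) → index 2
j=4: u_4=41/50 ∈ [21/26, 25/26) → index 3

0 0 1 2 3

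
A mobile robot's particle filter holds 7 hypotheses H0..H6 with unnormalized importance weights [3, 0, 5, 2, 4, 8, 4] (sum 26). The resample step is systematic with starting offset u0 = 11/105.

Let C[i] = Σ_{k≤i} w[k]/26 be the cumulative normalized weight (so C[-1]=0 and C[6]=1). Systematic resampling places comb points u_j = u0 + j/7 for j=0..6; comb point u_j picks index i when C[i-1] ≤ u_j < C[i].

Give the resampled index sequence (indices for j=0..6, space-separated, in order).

C = [3/26, 3/26, 4/13, 5/13, 7/13, 11/13, 1]
j=0: u_0=11/105 ∈ [0, 3/26) → index 0
j=1: u_1=26/105 ∈ [3/26, 4/13) → index 2
j=2: u_2=41/105 ∈ [5/13, 7/13) → index 4
j=3: u_3=8/15 ∈ [5/13, 7/13) → index 4
j=4: u_4=71/105 ∈ [7/13, 11/13) → index 5
j=5: u_5=86/105 ∈ [7/13, 11/13) → index 5
j=6: u_6=101/105 ∈ [11/13, 1) → index 6

0 2 4 4 5 5 6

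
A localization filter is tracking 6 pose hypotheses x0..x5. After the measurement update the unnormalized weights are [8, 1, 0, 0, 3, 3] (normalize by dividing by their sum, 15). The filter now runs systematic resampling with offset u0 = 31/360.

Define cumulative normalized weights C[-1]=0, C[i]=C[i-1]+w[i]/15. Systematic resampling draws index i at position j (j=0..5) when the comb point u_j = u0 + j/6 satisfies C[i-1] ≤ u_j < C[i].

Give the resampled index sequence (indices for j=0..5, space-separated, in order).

0 0 0 1 4 5

C = [8/15, 3/5, 3/5, 3/5, 4/5, 1]
j=0: u_0=31/360 ∈ [0, 8/15) → index 0
j=1: u_1=91/360 ∈ [0, 8/15) → index 0
j=2: u_2=151/360 ∈ [0, 8/15) → index 0
j=3: u_3=211/360 ∈ [8/15, 3/5) → index 1
j=4: u_4=271/360 ∈ [3/5, 4/5) → index 4
j=5: u_5=331/360 ∈ [4/5, 1) → index 5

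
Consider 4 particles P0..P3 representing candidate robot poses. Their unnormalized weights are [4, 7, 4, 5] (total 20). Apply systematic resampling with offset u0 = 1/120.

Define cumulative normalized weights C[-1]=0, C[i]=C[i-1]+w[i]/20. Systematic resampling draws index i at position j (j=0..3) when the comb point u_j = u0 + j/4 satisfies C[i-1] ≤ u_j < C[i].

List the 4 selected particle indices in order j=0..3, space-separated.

C = [1/5, 11/20, 3/4, 1]
j=0: u_0=1/120 ∈ [0, 1/5) → index 0
j=1: u_1=31/120 ∈ [1/5, 11/20) → index 1
j=2: u_2=61/120 ∈ [1/5, 11/20) → index 1
j=3: u_3=91/120 ∈ [3/4, 1) → index 3

0 1 1 3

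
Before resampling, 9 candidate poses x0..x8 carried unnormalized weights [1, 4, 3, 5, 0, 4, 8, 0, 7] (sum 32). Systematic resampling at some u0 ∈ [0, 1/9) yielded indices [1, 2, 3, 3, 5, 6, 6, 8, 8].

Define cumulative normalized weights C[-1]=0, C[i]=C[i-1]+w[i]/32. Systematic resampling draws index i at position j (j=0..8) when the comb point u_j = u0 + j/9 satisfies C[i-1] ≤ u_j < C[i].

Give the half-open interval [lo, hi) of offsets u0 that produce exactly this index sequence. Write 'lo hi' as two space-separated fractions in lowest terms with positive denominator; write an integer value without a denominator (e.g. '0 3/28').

13/288 7/96

C = [1/32, 5/32, 1/4, 13/32, 13/32, 17/32, 25/32, 25/32, 1]
j=0 picked index 1: u0 ∈ [1/32, 5/32)
j=1 picked index 2: u0 ∈ [13/288, 5/36)
j=2 picked index 3: u0 ∈ [1/36, 53/288)
j=3 picked index 3: u0 ∈ [-1/12, 7/96)
j=4 picked index 5: u0 ∈ [-11/288, 25/288)
j=5 picked index 6: u0 ∈ [-7/288, 65/288)
j=6 picked index 6: u0 ∈ [-13/96, 11/96)
j=7 picked index 8: u0 ∈ [1/288, 2/9)
j=8 picked index 8: u0 ∈ [-31/288, 1/9)
intersection: [13/288, 7/96)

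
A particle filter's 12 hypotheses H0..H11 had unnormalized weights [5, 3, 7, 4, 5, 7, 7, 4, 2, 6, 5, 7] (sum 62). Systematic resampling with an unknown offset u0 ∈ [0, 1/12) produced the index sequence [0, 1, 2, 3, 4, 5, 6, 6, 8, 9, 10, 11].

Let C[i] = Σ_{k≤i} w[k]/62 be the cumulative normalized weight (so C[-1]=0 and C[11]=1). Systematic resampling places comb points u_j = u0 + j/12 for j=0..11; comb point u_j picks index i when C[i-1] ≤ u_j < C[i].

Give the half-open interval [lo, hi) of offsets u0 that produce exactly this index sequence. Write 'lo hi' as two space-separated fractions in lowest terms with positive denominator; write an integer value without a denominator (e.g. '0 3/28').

C = [5/62, 4/31, 15/62, 19/62, 12/31, 1/2, 19/31, 21/31, 22/31, 25/31, 55/62, 1]
j=0 picked index 0: u0 ∈ [0, 5/62)
j=1 picked index 1: u0 ∈ [-1/372, 17/372)
j=2 picked index 2: u0 ∈ [-7/186, 7/93)
j=3 picked index 3: u0 ∈ [-1/124, 7/124)
j=4 picked index 4: u0 ∈ [-5/186, 5/93)
j=5 picked index 5: u0 ∈ [-11/372, 1/12)
j=6 picked index 6: u0 ∈ [0, 7/62)
j=7 picked index 6: u0 ∈ [-1/12, 11/372)
j=8 picked index 8: u0 ∈ [1/93, 4/93)
j=9 picked index 9: u0 ∈ [-5/124, 7/124)
j=10 picked index 10: u0 ∈ [-5/186, 5/93)
j=11 picked index 11: u0 ∈ [-11/372, 1/12)
intersection: [1/93, 11/372)

1/93 11/372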